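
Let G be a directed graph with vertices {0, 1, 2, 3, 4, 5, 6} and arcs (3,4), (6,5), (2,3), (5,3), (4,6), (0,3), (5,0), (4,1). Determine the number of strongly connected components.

3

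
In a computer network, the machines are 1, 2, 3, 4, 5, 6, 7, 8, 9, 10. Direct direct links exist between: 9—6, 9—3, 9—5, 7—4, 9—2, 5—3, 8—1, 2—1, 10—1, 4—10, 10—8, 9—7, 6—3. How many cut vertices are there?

Removing 9 increases the component count from 1 to 2, so 9 is a cut vertex.
By contrast removing 10 leaves 1 component; it is not a cut vertex. No other vertex is a cut vertex either.

1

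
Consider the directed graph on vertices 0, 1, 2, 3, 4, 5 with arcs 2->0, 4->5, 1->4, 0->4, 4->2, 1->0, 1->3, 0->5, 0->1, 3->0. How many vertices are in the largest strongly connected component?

5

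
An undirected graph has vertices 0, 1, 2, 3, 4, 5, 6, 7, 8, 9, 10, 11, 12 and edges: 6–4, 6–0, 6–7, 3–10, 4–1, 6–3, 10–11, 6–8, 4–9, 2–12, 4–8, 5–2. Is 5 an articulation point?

Deleting 5 leaves 2 components (was 2), so 5 is not a cut vertex.

No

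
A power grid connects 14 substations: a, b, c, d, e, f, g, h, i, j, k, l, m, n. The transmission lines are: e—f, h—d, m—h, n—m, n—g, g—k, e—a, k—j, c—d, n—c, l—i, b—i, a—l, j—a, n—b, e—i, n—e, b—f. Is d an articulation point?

Deleting d leaves 1 component (was 1) (its neighbors c, h remain connected to each other), so d is not a cut vertex.

No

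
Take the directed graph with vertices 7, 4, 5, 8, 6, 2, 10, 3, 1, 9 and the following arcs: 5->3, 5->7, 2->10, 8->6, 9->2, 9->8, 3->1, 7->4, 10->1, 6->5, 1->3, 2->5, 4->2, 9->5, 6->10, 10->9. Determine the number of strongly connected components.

2

{2, 4, 5, 6, 7, 8, 9, 10} are all mutually reachable — one SCC of size 8.
{1, 3} are all mutually reachable — one SCC of size 2.
That gives 2 strongly connected components.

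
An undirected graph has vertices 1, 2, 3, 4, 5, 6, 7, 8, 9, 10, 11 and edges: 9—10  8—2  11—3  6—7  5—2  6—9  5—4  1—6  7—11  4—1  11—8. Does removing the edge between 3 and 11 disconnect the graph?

Yes

Removing 3—11 leaves no path between 3 and 11: the component count goes from 1 to 2. So it is a bridge.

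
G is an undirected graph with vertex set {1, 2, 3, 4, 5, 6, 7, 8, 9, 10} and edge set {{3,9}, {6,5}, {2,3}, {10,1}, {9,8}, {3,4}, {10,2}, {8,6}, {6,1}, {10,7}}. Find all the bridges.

10-7, 3-4, 5-6

The edges on the cycle 10-2-3-9-8-6-1-10 are not bridges since each lies on that cycle.
But removing 3—4 disconnects 3 from 4; removing 5—6 disconnects 5 from 6; removing 10—7 disconnects 10 from 7 — these are bridges.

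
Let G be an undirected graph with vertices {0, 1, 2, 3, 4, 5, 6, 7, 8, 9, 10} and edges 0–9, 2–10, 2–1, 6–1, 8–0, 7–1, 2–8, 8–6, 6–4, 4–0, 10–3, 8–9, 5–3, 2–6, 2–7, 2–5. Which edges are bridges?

The edges on the cycle 2-7-1-2 are not bridges since each lies on that cycle.
Every edge lies on some cycle, so there are no bridges.

none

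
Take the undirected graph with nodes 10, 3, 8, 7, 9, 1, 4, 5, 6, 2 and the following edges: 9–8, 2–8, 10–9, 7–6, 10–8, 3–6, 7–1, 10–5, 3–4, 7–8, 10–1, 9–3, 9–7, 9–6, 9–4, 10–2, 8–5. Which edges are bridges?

none

The edges on the cycle 9-3-6-7-9 are not bridges since each lies on that cycle.
Every edge lies on some cycle, so there are no bridges.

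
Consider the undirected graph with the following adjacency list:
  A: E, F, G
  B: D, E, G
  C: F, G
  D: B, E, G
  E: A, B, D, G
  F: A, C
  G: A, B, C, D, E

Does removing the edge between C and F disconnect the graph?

No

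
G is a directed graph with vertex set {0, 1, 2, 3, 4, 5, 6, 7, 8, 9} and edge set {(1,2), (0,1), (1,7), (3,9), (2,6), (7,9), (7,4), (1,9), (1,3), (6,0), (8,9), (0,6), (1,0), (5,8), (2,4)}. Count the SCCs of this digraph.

7

{0, 1, 2, 6} are all mutually reachable — one SCC of size 4.
{3} is an SCC by itself.
{5} is an SCC by itself.
{7} is an SCC by itself.
{9} is an SCC by itself.
(and 2 more singleton SCCs)
That gives 7 strongly connected components.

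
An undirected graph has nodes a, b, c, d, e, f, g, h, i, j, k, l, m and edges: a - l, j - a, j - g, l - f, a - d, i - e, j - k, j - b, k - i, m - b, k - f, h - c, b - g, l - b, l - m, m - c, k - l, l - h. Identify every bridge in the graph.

a-d, e-i, i-k

The edges on the cycle j-a-l-k-j are not bridges since each lies on that cycle.
But removing e - i disconnects e from i; removing a - d disconnects a from d; removing i - k disconnects i from k — these are bridges.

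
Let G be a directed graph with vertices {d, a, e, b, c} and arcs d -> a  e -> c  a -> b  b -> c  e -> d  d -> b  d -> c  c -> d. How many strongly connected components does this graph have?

{a, b, c, d} are all mutually reachable — one SCC of size 4.
{e} is an SCC by itself.
That gives 2 strongly connected components.

2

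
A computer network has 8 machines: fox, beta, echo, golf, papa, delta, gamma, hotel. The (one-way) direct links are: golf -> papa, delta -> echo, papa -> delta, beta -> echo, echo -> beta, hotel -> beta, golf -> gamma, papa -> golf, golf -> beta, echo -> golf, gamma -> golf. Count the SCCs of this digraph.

{beta, echo, golf, papa, delta, gamma} are all mutually reachable — one SCC of size 6.
{fox} is an SCC by itself.
{hotel} is an SCC by itself.
That gives 3 strongly connected components.

3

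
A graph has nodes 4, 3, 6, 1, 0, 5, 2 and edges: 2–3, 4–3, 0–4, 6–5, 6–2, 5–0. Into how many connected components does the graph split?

2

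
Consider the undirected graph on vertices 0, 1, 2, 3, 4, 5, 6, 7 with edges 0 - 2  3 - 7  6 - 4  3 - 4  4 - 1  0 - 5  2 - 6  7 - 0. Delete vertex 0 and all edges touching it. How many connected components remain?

2

With 0 gone, the remaining components are: {5}; {1, 2, 3, 4, 6, 7}.
That is 2 components.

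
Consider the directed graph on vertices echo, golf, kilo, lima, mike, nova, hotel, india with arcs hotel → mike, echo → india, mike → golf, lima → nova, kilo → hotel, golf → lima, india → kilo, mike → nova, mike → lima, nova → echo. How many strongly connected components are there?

1

{echo, golf, kilo, lima, mike, nova, hotel, india} are all mutually reachable — one SCC of size 8.
That gives 1 strongly connected component.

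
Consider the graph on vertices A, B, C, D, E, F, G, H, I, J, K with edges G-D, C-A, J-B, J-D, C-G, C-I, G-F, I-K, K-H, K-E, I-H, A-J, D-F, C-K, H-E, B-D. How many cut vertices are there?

1

Removing C increases the component count from 1 to 2, so C is a cut vertex.
By contrast removing H leaves 1 component; it is not a cut vertex. No other vertex is a cut vertex either.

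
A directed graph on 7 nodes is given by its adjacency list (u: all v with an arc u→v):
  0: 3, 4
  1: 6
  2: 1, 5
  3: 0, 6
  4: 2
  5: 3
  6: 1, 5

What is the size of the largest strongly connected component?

7

{0, 1, 2, 3, 4, 5, 6} are all mutually reachable — one SCC of size 7.
The largest has 7 vertices.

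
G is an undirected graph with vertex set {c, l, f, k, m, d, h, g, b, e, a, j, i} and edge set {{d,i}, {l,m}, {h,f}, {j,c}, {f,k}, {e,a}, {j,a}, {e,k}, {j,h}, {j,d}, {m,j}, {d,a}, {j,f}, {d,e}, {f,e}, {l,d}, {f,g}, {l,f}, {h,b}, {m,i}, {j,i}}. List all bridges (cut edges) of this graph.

The edges on the cycle l-m-j-h-f-l are not bridges since each lies on that cycle.
But removing b - h disconnects b from h; removing g - f disconnects g from f; removing c - j disconnects c from j — these are bridges.

b-h, c-j, f-g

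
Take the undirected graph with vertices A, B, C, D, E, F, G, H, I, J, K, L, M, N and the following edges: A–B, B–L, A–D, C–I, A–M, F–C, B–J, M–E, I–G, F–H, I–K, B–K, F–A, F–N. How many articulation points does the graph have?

5

Removing A increases the component count from 1 to 3, so A is a cut vertex.
Removing B increases the component count from 1 to 3, so B is a cut vertex.
Removing F increases the component count from 1 to 3, so F is a cut vertex.
Likewise I, M are cut vertices.
By contrast removing G leaves 1 component; it is not a cut vertex. No other vertex is a cut vertex either.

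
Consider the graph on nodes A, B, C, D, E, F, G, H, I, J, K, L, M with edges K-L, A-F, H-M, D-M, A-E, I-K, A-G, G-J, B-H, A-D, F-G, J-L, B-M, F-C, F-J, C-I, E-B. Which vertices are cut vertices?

Removing A increases the component count from 1 to 2, so A is a cut vertex.
By contrast removing H leaves 1 component; it is not a cut vertex. No other vertex is a cut vertex either.

A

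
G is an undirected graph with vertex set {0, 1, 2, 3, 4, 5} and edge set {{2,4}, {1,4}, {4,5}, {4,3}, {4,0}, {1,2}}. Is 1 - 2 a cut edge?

No

After removing 1 - 2, the path 1-4-2 still connects them, so the edge is not a bridge.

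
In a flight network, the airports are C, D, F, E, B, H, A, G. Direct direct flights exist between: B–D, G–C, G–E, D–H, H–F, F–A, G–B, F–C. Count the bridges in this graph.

2

The edges on the cycle G-B-D-H-F-C-G are not bridges since each lies on that cycle.
But removing G–E disconnects G from E; removing F–A disconnects F from A — these are bridges.
That makes 2 bridges.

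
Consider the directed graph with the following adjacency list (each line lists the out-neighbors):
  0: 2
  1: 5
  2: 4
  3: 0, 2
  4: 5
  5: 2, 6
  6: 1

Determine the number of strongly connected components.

3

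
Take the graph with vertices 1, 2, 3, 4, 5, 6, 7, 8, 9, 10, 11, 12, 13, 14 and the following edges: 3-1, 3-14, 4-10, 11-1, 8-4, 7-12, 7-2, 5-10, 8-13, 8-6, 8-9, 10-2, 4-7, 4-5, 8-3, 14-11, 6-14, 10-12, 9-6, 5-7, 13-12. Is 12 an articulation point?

No

Deleting 12 leaves 1 component (was 1) (its neighbors 7, 10, 13 remain connected to each other), so 12 is not a cut vertex.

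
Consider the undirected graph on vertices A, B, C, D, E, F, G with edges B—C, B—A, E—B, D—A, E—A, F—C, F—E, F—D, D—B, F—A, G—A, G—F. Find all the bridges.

none

The edges on the cycle F-D-B-C-F are not bridges since each lies on that cycle.
Every edge lies on some cycle, so there are no bridges.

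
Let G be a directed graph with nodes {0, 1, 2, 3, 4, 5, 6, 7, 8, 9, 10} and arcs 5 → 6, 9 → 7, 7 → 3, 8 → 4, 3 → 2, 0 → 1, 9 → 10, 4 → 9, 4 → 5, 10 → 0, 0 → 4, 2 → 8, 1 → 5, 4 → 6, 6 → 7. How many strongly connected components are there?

{0, 1, 2, 3, 4, 5, 6, 7, 8, 9, 10} are all mutually reachable — one SCC of size 11.
That gives 1 strongly connected component.

1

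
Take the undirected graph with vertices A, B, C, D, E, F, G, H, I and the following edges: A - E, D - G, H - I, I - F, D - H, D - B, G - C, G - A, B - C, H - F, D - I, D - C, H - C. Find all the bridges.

The edges on the cycle D-G-C-D are not bridges since each lies on that cycle.
But removing A - E disconnects A from E; removing G - A disconnects G from A — these are bridges.

A-E, A-G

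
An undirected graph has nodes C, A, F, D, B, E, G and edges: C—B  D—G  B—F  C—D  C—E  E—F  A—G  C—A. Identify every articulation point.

Removing C increases the component count from 1 to 2, so C is a cut vertex.
By contrast removing F leaves 1 component; it is not a cut vertex. No other vertex is a cut vertex either.

C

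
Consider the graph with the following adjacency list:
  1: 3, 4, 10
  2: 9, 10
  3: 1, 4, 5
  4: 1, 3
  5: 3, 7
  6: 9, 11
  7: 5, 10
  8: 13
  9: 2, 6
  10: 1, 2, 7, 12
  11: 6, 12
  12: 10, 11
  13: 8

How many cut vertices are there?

1

Removing 10 increases the component count from 2 to 3, so 10 is a cut vertex.
By contrast removing 1 leaves 2 components; it is not a cut vertex. No other vertex is a cut vertex either.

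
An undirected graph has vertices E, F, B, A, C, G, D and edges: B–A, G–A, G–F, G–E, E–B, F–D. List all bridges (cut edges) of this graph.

D-F, F-G

The edges on the cycle G-E-B-A-G are not bridges since each lies on that cycle.
But removing F–D disconnects F from D; removing G–F disconnects G from F — these are bridges.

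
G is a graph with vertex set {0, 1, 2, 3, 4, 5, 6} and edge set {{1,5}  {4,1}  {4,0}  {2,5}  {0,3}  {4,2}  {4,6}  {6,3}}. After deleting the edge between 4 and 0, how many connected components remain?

4 and 0 are still connected via 4-6-3-0, so the component count stays at 1.

1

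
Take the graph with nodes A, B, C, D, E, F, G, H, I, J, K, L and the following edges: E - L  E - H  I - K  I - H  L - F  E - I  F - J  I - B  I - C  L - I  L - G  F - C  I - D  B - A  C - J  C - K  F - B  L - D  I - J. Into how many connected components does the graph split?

1

Starting from A we can reach A, B, C, D, E, F, G, H, I, J, K, L. That is one component of size 12.
Total: 1 component.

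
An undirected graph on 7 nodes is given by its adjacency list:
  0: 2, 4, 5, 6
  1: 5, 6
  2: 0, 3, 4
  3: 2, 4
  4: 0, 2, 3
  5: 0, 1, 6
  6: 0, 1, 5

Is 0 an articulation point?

Deleting 0 raises the number of components from 1 to 2, so 0 is a cut vertex.

Yes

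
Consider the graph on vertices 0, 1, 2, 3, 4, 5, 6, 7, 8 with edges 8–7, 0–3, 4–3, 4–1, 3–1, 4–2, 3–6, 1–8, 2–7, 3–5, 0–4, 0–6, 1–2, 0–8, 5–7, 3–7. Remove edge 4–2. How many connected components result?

1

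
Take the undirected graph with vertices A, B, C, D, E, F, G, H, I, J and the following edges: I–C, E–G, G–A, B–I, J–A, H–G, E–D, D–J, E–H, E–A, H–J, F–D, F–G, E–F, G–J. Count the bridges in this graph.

2

The edges on the cycle E-F-D-E are not bridges since each lies on that cycle.
But removing I–C disconnects I from C; removing I–B disconnects I from B — these are bridges.
That makes 2 bridges.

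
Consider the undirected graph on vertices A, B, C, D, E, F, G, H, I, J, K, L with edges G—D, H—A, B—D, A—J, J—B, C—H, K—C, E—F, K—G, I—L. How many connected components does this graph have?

3

Starting from E we can reach E, F. That is one component of size 2.
Starting from I we can reach I, L. That is one component of size 2.
Starting from A we can reach A, B, C, D, G, H, J, K. That is one component of size 8.
Total: 3 components.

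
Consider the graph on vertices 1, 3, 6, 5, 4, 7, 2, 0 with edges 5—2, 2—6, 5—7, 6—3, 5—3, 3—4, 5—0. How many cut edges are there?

3

The edges on the cycle 5-2-6-3-5 are not bridges since each lies on that cycle.
But removing 5—0 disconnects 5 from 0; removing 3—4 disconnects 3 from 4; removing 5—7 disconnects 5 from 7 — these are bridges.
That makes 3 bridges.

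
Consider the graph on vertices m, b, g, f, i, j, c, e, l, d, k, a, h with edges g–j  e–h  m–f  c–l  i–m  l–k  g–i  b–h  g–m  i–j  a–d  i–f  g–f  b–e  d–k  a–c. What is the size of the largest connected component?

5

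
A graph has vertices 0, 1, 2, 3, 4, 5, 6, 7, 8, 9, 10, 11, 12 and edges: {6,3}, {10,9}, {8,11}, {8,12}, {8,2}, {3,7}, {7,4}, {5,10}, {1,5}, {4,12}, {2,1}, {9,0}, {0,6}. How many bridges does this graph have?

1

The edges on the cycle 8-2-1-5-10-9-0-6-3-7-4-12-8 are not bridges since each lies on that cycle.
But removing 8 - 11 disconnects 8 from 11 — this is a bridge.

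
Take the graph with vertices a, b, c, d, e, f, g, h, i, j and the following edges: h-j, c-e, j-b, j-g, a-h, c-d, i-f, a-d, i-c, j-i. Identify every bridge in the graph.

The edges on the cycle a-h-j-i-c-d-a are not bridges since each lies on that cycle.
But removing e-c disconnects e from c; removing g-j disconnects g from j; removing i-f disconnects i from f; removing j-b disconnects j from b — these are bridges.

b-j, c-e, f-i, g-j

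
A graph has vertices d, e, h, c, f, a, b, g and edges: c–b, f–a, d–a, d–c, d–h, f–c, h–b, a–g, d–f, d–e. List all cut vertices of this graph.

Removing a increases the component count from 1 to 2, so a is a cut vertex.
Removing d increases the component count from 1 to 2, so d is a cut vertex.
By contrast removing f leaves 1 component; it is not a cut vertex. No other vertex is a cut vertex either.

a, d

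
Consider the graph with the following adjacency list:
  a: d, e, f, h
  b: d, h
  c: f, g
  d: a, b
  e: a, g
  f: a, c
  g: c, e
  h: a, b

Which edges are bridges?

The edges on the cycle a-d-b-h-a are not bridges since each lies on that cycle.
Every edge lies on some cycle, so there are no bridges.

none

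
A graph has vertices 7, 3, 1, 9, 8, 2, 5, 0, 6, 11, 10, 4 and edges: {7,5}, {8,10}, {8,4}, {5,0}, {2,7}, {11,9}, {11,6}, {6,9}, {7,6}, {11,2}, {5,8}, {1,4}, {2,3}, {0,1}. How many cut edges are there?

3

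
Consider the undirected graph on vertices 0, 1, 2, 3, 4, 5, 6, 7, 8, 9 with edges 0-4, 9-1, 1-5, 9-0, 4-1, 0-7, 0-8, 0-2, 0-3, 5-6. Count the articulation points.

3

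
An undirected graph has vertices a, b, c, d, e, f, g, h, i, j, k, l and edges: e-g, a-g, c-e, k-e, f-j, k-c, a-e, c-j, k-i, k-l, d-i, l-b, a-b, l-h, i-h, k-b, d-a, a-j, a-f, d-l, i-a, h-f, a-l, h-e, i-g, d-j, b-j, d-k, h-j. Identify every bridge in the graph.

The edges on the cycle k-i-g-e-k are not bridges since each lies on that cycle.
Every edge lies on some cycle, so there are no bridges.

none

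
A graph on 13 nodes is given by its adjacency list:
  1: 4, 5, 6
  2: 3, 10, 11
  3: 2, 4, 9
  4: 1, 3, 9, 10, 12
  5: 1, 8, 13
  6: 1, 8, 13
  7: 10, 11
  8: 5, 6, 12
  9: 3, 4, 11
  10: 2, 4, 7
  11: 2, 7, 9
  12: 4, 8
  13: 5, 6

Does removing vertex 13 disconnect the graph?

Deleting 13 leaves 1 component (was 1) (its neighbors 5, 6 remain connected to each other), so 13 is not a cut vertex.

No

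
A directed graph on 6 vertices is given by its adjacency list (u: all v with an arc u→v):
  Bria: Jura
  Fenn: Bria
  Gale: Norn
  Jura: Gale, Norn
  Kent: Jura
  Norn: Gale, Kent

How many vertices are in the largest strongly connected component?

{Gale, Jura, Kent, Norn} are all mutually reachable — one SCC of size 4.
{Fenn} is an SCC by itself.
{Bria} is an SCC by itself.
The largest has 4 vertices.

4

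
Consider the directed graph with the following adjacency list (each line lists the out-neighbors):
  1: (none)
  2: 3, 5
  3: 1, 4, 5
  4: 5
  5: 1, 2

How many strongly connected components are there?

{2, 3, 4, 5} are all mutually reachable — one SCC of size 4.
{1} is an SCC by itself.
That gives 2 strongly connected components.

2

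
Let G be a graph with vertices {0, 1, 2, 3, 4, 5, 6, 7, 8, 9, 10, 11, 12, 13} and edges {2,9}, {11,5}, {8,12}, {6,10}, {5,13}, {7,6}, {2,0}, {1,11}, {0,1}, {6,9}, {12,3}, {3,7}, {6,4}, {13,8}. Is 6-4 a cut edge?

Removing 6-4 leaves no path between 6 and 4: the component count goes from 1 to 2. So it is a bridge.

Yes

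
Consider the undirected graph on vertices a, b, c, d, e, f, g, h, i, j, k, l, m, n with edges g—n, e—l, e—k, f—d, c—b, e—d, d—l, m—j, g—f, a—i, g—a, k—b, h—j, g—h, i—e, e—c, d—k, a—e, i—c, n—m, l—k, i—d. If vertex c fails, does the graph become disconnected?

No

Deleting c leaves 1 component (was 1) (its neighbors b, e, i remain connected to each other), so c is not a cut vertex.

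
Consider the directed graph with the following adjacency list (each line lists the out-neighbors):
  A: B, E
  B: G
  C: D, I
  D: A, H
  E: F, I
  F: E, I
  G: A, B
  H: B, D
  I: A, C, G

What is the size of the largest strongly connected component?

9

{A, B, C, D, E, F, G, H, I} are all mutually reachable — one SCC of size 9.
The largest has 9 vertices.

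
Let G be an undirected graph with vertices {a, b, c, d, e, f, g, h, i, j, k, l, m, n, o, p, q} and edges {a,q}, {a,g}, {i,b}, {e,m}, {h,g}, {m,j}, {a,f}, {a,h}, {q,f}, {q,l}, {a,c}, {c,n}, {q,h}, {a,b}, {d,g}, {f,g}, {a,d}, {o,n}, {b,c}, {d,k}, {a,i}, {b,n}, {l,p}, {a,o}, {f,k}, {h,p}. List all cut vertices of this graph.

a, m

Removing a increases the component count from 2 to 3, so a is a cut vertex.
Removing m increases the component count from 2 to 3, so m is a cut vertex.
By contrast removing b leaves 2 components; it is not a cut vertex. No other vertex is a cut vertex either.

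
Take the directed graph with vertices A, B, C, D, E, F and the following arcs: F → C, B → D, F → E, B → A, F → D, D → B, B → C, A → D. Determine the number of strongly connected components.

{A, B, D} are all mutually reachable — one SCC of size 3.
{E} is an SCC by itself.
{F} is an SCC by itself.
{C} is an SCC by itself.
That gives 4 strongly connected components.

4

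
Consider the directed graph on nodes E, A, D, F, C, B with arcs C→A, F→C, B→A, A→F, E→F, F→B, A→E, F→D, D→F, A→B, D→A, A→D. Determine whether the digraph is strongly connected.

From D we can reach every vertex (A, B, C, D, E, F), and every vertex can reach D (A, B, C, D, E, F). So the whole graph is one strongly connected component.

Yes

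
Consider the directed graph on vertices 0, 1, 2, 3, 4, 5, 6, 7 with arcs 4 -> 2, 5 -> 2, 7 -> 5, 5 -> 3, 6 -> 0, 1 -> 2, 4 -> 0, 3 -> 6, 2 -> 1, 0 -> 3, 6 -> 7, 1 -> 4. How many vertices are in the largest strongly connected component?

{0, 1, 2, 3, 4, 5, 6, 7} are all mutually reachable — one SCC of size 8.
The largest has 8 vertices.

8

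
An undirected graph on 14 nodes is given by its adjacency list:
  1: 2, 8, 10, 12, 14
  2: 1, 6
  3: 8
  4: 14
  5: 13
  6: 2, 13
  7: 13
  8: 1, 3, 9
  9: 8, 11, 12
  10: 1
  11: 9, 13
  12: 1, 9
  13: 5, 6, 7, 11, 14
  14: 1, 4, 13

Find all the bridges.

The edges on the cycle 2-6-13-11-9-12-1-2 are not bridges since each lies on that cycle.
But removing 13-7 disconnects 13 from 7; removing 14-4 disconnects 14 from 4; removing 8-3 disconnects 8 from 3; removing 10-1 disconnects 10 from 1 — these are bridges.
In total 5 edges are bridges.

1-10, 13-5, 13-7, 14-4, 3-8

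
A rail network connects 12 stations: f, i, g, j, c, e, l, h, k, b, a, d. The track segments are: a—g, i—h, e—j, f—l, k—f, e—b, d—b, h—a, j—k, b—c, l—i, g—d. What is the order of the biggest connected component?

12

Starting from a we can reach a, b, c, d, e, f, g, h, i, j, k, l. That is one component of size 12.
The largest has 12 vertices.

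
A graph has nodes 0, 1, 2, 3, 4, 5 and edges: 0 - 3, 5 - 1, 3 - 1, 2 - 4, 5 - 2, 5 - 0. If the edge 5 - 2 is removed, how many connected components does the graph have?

2

Before removal there is 1 component.
5 - 2 is a bridge — removing it separates 5's side from 2's side.
After removal: 2 components.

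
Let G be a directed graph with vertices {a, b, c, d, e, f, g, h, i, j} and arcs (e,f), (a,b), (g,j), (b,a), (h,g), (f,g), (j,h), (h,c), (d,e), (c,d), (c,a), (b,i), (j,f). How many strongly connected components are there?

3

{c, d, e, f, g, h, j} are all mutually reachable — one SCC of size 7.
{a, b} are all mutually reachable — one SCC of size 2.
{i} is an SCC by itself.
That gives 3 strongly connected components.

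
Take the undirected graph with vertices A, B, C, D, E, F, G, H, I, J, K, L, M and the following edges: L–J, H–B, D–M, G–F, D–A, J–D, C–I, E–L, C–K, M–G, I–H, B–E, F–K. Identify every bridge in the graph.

The edges on the cycle C-I-H-B-E-L-J-D-M-G-F-K-C are not bridges since each lies on that cycle.
But removing A–D disconnects A from D — this is a bridge.

A-D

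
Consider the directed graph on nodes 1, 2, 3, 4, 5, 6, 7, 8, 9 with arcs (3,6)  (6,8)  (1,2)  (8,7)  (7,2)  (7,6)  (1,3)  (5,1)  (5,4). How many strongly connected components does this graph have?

{6, 7, 8} are all mutually reachable — one SCC of size 3.
{2} is an SCC by itself.
{4} is an SCC by itself.
{3} is an SCC by itself.
{5} is an SCC by itself.
(and 2 more singleton SCCs)
That gives 7 strongly connected components.

7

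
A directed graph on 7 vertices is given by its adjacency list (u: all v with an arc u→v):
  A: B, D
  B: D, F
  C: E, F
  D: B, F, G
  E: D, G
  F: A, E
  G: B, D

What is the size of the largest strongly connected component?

6

{A, B, D, E, F, G} are all mutually reachable — one SCC of size 6.
{C} is an SCC by itself.
The largest has 6 vertices.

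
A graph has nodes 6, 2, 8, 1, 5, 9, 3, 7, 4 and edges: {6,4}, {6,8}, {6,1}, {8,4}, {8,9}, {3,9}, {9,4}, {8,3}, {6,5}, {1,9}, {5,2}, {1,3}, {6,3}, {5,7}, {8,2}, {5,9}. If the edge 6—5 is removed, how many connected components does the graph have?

1

6 and 5 are still connected via 6-8-9-5, so the component count stays at 1.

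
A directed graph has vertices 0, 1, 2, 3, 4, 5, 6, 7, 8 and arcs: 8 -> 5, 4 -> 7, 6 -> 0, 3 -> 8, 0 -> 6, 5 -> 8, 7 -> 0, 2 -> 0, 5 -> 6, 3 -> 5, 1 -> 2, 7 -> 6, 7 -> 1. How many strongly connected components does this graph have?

{5, 8} are all mutually reachable — one SCC of size 2.
{0, 6} are all mutually reachable — one SCC of size 2.
{1} is an SCC by itself.
{7} is an SCC by itself.
{4} is an SCC by itself.
(and 2 more singleton SCCs)
That gives 7 strongly connected components.

7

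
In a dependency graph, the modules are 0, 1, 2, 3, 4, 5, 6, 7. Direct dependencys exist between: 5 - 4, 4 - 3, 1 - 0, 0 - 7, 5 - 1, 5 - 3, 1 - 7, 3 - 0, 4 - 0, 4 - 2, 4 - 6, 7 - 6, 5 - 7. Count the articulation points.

1

Removing 4 increases the component count from 1 to 2, so 4 is a cut vertex.
By contrast removing 3 leaves 1 component; it is not a cut vertex. No other vertex is a cut vertex either.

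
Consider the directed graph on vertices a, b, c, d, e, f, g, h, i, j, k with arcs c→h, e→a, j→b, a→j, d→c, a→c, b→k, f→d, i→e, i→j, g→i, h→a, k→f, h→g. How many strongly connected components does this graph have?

{a, b, c, d, e, f, g, h, i, j, k} are all mutually reachable — one SCC of size 11.
That gives 1 strongly connected component.

1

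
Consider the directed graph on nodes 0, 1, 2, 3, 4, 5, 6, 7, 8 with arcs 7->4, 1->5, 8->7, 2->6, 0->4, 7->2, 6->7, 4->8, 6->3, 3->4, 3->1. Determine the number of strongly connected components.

4

{2, 3, 4, 6, 7, 8} are all mutually reachable — one SCC of size 6.
{1} is an SCC by itself.
{5} is an SCC by itself.
{0} is an SCC by itself.
That gives 4 strongly connected components.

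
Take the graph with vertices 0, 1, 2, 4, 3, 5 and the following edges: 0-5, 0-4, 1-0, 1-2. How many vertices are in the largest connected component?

3 is isolated — a component by itself.
Starting from 0 we can reach 0, 1, 2, 4, 5. That is one component of size 5.
The largest has 5 vertices.

5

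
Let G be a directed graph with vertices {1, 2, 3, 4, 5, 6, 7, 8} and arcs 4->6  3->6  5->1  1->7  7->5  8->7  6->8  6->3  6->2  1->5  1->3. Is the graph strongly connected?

There is no directed path from 2 to 4, so the graph is not strongly connected.

No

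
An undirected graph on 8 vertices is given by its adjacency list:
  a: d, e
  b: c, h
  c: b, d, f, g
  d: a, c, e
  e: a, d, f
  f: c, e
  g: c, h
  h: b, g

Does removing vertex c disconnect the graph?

Deleting c raises the number of components from 1 to 2, so c is a cut vertex.

Yes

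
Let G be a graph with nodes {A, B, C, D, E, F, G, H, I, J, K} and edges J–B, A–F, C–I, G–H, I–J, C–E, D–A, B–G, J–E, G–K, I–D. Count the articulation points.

Removing A increases the component count from 1 to 2, so A is a cut vertex.
Removing B increases the component count from 1 to 2, so B is a cut vertex.
Removing D increases the component count from 1 to 2, so D is a cut vertex.
Likewise G, I, J are cut vertices.
By contrast removing F leaves 1 component; it is not a cut vertex. No other vertex is a cut vertex either.

6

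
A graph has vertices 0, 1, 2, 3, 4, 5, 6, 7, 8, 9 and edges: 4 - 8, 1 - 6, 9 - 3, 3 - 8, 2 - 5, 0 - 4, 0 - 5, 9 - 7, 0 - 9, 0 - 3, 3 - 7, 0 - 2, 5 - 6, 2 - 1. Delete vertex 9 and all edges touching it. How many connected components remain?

1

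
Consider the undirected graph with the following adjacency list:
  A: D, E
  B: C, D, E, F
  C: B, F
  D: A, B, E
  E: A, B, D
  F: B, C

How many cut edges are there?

0

The edges on the cycle B-F-C-B are not bridges since each lies on that cycle.
Every edge lies on some cycle, so there are no bridges.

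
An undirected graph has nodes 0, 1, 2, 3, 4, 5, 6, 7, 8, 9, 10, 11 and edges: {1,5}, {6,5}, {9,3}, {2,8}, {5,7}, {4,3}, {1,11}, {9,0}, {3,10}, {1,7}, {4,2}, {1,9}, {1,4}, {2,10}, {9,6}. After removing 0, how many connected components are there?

With 0 gone, the remaining components are: {1, 2, 3, 4, 5, 6, 7, 8, 9, 10, 11}.
That is 1 component.

1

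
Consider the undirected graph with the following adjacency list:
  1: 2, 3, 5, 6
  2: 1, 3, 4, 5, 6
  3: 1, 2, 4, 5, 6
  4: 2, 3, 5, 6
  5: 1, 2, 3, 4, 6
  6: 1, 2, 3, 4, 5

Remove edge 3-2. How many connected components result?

1

3 and 2 are still connected via 3-4-2, so the component count stays at 1.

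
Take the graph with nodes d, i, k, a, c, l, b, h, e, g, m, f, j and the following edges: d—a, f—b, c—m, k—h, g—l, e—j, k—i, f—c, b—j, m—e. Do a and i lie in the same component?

The component containing a is {a, d}, and i is not in it.

No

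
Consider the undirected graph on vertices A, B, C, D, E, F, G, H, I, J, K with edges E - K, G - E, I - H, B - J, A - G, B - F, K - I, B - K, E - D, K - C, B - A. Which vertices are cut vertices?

Removing B increases the component count from 1 to 3, so B is a cut vertex.
Removing E increases the component count from 1 to 2, so E is a cut vertex.
Removing I increases the component count from 1 to 2, so I is a cut vertex.
Likewise K is a cut vertex.
By contrast removing C leaves 1 component; it is not a cut vertex. No other vertex is a cut vertex either.

B, E, I, K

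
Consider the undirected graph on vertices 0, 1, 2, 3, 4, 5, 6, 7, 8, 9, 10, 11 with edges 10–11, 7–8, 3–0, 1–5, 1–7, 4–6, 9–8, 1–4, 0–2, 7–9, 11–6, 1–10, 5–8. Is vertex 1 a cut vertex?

Yes

Deleting 1 raises the number of components from 2 to 3, so 1 is a cut vertex.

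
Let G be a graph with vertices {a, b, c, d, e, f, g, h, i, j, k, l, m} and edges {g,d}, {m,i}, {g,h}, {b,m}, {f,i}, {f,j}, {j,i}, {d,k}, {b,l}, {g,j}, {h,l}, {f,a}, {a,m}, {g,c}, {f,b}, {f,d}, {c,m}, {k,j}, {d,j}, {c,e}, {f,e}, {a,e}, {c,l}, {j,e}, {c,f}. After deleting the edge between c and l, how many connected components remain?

1

c and l are still connected via c-g-h-l, so the component count stays at 1.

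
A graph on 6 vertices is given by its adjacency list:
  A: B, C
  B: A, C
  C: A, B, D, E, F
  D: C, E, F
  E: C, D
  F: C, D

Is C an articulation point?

Yes

Deleting C raises the number of components from 1 to 2, so C is a cut vertex.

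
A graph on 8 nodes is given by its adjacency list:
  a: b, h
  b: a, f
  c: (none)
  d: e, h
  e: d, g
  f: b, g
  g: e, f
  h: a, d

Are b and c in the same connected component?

The component containing b is {a, b, d, e, f, g, h}, and c is not in it.

No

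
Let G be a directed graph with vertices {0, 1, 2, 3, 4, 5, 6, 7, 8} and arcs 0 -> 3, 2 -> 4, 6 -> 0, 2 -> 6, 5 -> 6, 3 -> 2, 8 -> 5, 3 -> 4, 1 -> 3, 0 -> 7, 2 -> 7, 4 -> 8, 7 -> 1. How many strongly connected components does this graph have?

{0, 1, 2, 3, 4, 5, 6, 7, 8} are all mutually reachable — one SCC of size 9.
That gives 1 strongly connected component.

1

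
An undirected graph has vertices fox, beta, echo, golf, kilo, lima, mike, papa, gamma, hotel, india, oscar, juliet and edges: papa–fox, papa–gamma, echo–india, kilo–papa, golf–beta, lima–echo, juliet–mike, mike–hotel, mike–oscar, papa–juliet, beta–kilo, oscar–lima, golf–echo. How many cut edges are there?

The edges on the cycle golf-beta-kilo-papa-juliet-mike-oscar-lima-echo-golf are not bridges since each lies on that cycle.
But removing papa–fox disconnects papa from fox; removing gamma–papa disconnects gamma from papa; removing hotel–mike disconnects hotel from mike; removing echo–india disconnects echo from india — these are bridges.
That makes 4 bridges.

4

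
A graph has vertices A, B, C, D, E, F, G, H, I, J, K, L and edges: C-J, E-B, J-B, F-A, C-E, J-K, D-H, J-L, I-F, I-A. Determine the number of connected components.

4

G is isolated — a component by itself.
Starting from D we can reach D, H. That is one component of size 2.
Starting from A we can reach A, F, I. That is one component of size 3.
Starting from B we can reach B, C, E, J, K, L. That is one component of size 6.
Total: 4 components.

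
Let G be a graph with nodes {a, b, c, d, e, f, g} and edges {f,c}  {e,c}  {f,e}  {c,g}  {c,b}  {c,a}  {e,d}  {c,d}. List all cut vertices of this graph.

Removing c increases the component count from 1 to 4, so c is a cut vertex.
By contrast removing a leaves 1 component; it is not a cut vertex. No other vertex is a cut vertex either.

c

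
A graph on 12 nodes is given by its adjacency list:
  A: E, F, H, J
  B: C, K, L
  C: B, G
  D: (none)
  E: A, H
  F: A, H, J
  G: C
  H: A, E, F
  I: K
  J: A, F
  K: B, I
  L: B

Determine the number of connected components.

3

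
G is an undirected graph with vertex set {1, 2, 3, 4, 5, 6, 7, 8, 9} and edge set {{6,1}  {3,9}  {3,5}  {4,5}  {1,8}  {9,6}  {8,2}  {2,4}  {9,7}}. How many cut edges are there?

The edges on the cycle 3-9-6-1-8-2-4-5-3 are not bridges since each lies on that cycle.
But removing 7—9 disconnects 7 from 9 — this is a bridge.

1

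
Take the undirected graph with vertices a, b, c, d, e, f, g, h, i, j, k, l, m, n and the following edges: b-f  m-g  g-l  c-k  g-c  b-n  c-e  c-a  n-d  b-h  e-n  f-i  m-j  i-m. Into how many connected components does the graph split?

1

Starting from a we can reach a, b, c, d, e, f, g, h, i, j, k, l, m, n. That is one component of size 14.
Total: 1 component.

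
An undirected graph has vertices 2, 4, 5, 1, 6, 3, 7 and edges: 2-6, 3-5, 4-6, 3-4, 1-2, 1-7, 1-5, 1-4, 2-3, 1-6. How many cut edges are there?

1

The edges on the cycle 1-2-3-4-6-1 are not bridges since each lies on that cycle.
But removing 7-1 disconnects 7 from 1 — this is a bridge.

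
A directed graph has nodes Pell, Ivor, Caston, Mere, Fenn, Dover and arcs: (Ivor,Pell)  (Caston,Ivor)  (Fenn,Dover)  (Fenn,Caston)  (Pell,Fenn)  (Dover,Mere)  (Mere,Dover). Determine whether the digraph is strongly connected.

There is no directed path from Dover to Fenn, so the graph is not strongly connected.

No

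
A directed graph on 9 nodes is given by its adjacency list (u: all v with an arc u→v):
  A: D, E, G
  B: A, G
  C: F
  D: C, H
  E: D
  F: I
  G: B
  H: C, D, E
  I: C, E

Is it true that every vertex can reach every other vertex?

No

There is no directed path from I to G, so the graph is not strongly connected.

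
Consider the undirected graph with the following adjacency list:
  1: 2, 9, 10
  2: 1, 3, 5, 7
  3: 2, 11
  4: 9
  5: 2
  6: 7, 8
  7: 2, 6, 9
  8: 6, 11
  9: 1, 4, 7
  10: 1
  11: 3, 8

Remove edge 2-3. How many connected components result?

1

2 and 3 are still connected via 2-7-6-8-11-3, so the component count stays at 1.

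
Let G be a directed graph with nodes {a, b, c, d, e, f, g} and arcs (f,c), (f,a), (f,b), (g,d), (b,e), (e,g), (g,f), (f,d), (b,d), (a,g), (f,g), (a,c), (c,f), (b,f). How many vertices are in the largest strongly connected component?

{a, b, c, e, f, g} are all mutually reachable — one SCC of size 6.
{d} is an SCC by itself.
The largest has 6 vertices.

6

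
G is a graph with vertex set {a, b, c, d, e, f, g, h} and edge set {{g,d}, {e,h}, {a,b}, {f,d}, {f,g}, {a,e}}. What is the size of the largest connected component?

4

c is isolated — a component by itself.
Starting from d we can reach d, f, g. That is one component of size 3.
Starting from a we can reach a, b, e, h. That is one component of size 4.
The largest has 4 vertices.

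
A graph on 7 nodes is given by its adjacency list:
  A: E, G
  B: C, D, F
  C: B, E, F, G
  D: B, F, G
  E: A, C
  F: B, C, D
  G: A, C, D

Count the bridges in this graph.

The edges on the cycle C-B-D-F-C are not bridges since each lies on that cycle.
Every edge lies on some cycle, so there are no bridges.

0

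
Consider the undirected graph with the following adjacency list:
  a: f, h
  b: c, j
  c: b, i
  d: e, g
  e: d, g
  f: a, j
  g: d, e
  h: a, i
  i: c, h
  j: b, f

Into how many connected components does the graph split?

2

Starting from d we can reach d, e, g. That is one component of size 3.
Starting from a we can reach a, b, c, f, h, i, j. That is one component of size 7.
Total: 2 components.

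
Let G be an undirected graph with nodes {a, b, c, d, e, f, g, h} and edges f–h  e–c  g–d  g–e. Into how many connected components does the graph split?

a is isolated — a component by itself.
b is isolated — a component by itself.
Starting from f we can reach f, h. That is one component of size 2.
Starting from c we can reach c, d, e, g. That is one component of size 4.
Total: 4 components.

4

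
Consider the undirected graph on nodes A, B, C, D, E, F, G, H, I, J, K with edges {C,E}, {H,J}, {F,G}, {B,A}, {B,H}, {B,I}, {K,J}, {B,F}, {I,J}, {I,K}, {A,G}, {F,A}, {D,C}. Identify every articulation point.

Removing B increases the component count from 2 to 3, so B is a cut vertex.
Removing C increases the component count from 2 to 3, so C is a cut vertex.
By contrast removing I leaves 2 components; it is not a cut vertex. No other vertex is a cut vertex either.

B, C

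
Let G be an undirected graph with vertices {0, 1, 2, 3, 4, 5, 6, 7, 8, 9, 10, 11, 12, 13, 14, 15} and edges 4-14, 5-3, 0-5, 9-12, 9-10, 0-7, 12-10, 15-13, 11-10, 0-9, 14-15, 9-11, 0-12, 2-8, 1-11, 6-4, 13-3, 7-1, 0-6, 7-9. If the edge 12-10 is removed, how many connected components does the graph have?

2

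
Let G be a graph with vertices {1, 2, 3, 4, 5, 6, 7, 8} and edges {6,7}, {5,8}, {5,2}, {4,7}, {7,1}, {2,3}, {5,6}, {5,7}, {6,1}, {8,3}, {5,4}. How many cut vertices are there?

1

Removing 5 increases the component count from 1 to 2, so 5 is a cut vertex.
By contrast removing 7 leaves 1 component; it is not a cut vertex. No other vertex is a cut vertex either.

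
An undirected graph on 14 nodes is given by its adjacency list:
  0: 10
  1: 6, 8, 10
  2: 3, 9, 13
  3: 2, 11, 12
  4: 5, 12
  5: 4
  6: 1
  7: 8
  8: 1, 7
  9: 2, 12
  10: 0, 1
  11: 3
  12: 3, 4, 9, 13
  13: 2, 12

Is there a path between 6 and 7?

Yes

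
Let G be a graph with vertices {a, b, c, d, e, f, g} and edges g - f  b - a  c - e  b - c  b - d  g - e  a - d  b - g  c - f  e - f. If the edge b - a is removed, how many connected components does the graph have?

b and a are still connected via b-d-a, so the component count stays at 1.

1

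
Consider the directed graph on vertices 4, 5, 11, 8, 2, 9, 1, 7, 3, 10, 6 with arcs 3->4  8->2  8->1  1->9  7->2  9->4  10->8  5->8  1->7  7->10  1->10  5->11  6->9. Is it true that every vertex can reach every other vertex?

No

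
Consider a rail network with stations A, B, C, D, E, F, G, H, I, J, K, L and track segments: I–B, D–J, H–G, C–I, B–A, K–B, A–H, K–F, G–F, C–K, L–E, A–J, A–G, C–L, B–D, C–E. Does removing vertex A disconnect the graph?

No

Deleting A leaves 1 component (was 1) (its neighbors B, G, H, J remain connected to each other), so A is not a cut vertex.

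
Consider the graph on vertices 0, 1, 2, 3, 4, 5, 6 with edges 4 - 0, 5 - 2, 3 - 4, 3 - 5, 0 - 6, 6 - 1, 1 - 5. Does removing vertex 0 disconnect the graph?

No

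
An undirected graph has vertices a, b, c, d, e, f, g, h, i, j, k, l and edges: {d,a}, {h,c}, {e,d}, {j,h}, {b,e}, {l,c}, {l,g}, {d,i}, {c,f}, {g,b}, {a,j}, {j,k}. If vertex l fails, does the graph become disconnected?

Deleting l leaves 1 component (was 1) (its neighbors c, g remain connected to each other), so l is not a cut vertex.

No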